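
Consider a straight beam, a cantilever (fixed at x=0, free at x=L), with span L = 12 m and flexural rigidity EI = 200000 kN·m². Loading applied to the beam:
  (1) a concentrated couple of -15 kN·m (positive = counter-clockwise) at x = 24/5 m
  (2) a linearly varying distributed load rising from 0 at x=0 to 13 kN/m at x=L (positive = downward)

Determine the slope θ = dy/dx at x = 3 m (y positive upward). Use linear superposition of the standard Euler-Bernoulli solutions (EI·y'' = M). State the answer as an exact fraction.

Load 1 — applied couple M₀=-15 kN·m at a=24/5 m (b=L-a=36/5):
  θ_1 = M₀x/EI  [x≤a] = (-15)·3/200000 = -9/40000 rad
Load 2 — triangular load w₀=13 kN/m (0→w₀ over full span):
  θ_2 = (w₀Lx²/4-w₀L²x/3-w₀x⁴/(24L))/EI = (13·12·3²/4-13·12²·3/3-13·3⁴/(24·12))/200000 = -48789/6400000 rad
Superposition: θ = Σ θ_i = -50229/6400000 rad ≈ -0.007848 rad

θ(3) = -50229/6400000 rad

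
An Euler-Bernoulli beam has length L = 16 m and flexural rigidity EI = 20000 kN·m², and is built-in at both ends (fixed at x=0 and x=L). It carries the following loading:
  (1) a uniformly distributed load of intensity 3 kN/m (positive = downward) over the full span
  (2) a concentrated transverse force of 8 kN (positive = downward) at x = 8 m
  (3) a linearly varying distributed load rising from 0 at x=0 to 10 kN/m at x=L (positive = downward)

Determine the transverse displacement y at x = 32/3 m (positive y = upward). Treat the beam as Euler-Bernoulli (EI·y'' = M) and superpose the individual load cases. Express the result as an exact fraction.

y(32/3) = -5696/91125 m

Load 1 — uniform load w=3 kN/m over full span:
  y_1 = -wx²(L-x)²/(24EI) = -3·(32/3)²·(16-(32/3))²/(24·20000) = -1024/50625 m
Load 2 — point force P=8 kN at a=8 m (b=L-a=8):
  y_2 = -Pa²(L-x)²(3bL-(3b+a)(L-x))/(6L³EI)  [x>a] = -8·8²·(16-(32/3))²·(3·8·16-(3·8+8)·(16-(32/3)))/(6·16³·20000) = -64/10125 m
Load 3 — triangular load w₀=10 kN/m (0→w₀ over full span):
  y_3 = -w₀x²(L-x)²(x+2L)/(120LEI) = -10·(32/3)²·(16-(32/3))²·((32/3)+2·16)/(120·16·20000) = -16384/455625 m
Superposition: y = Σ y_i = -5696/91125 m ≈ -0.062508 m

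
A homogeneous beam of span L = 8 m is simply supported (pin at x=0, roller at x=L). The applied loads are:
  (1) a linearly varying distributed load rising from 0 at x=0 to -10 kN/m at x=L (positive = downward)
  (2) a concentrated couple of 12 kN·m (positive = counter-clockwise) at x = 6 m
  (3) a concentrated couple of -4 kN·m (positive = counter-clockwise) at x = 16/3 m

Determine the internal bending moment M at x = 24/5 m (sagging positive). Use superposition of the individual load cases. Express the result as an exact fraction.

Load 1 — triangular load w₀=-10 kN/m (0→w₀ over full span):
  M_1 = w₀Lx/6 - w₀x³/(6L) = (-10)·8·(24/5)/6 - (-10)·(24/5)³/(6·8) = -1024/25 kN·m
Load 2 — applied couple M₀=12 kN·m at a=6 m (b=L-a=2):
  M_2 = M₀x/L  [x≤a] = 12·(24/5)/8 = 36/5 kN·m
Load 3 — applied couple M₀=-4 kN·m at a=16/3 m (b=L-a=8/3):
  M_3 = M₀x/L  [x≤a] = (-4)·(24/5)/8 = -12/5 kN·m
Superposition: M = Σ M_i = -904/25 kN·m ≈ -36.160000 kN·m

M(24/5) = -904/25 kN·m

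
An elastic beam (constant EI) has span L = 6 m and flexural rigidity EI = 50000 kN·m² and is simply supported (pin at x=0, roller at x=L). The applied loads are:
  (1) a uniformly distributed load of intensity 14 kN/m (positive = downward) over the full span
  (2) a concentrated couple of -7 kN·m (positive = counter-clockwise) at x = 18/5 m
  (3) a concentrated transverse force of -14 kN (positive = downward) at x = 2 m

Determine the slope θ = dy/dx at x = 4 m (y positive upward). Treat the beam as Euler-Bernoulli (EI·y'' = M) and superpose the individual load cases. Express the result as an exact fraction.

Load 1 — uniform load w=14 kN/m over full span:
  θ_1 = -w(L³-6Lx²+4x³)/(24EI) = -14·(6³-6·6·4²+4·4³)/(24·50000) = 91/75000 rad
Load 2 — applied couple M₀=-7 kN·m at a=18/5 m (b=L-a=12/5):
  θ_2 = (M₀x²/(2L)-M₀(x-a)+C₁)/EI  [x>a] with C₁=M₀(3b²-L²)/(6L)=91/25 = ((-7)·4²/(2·6)-(-7)·(4-(18/5))+(91/25))/50000 = -217/3750000 rad
Load 3 — point force P=-14 kN at a=2 m (b=L-a=4):
  θ_3 = -Pa(2L²-6Lx+3x²+a²)/(6LEI)  [x>a] = -(-14)·2·(2·6²-6·6·4+3·4²+2²)/(6·6·50000) = -7/22500 rad
Superposition: θ = Σ θ_i = 9499/11250000 rad ≈ 0.000844 rad

θ(4) = 9499/11250000 rad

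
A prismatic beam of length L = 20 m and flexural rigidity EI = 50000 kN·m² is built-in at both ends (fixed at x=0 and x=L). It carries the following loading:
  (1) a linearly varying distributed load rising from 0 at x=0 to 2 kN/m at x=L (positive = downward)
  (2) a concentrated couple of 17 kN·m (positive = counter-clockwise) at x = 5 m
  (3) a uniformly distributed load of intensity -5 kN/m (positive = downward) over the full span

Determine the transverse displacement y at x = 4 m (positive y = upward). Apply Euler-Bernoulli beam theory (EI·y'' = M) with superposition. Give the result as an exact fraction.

y(4) = 110827/7500000 m

Load 1 — triangular load w₀=2 kN/m (0→w₀ over full span):
  y_1 = -w₀x²(L-x)²(x+2L)/(120LEI) = -2·4²·(20-4)²·(4+2·20)/(120·20·50000) = -704/234375 m
Load 2 — applied couple M₀=17 kN·m at a=5 m (b=L-a=15):
  y_2 = (R_Ax³/6 - M_Ax²/2)/EI  [x≤a] with R_A=153/160, M_A=-51/16 = ((153/160)·4³/6 - (-51/16)·4²/2)/50000 = 357/500000 m
Load 3 — uniform load w=-5 kN/m over full span:
  y_3 = -wx²(L-x)²/(24EI) = -(-5)·4²·(20-4)²/(24·50000) = 32/1875 m
Superposition: y = Σ y_i = 110827/7500000 m ≈ 0.014777 m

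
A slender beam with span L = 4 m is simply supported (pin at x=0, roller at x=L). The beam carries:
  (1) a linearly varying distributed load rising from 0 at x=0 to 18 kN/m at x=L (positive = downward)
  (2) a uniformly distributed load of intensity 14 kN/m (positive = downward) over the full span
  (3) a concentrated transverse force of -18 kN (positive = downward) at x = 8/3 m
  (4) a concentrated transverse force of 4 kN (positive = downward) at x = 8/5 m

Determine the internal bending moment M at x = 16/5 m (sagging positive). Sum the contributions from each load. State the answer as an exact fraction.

Load 1 — triangular load w₀=18 kN/m (0→w₀ over full span):
  M_1 = w₀Lx/6 - w₀x³/(6L) = 18·4·(16/5)/6 - 18·(16/5)³/(6·4) = 1728/125 kN·m
Load 2 — uniform load w=14 kN/m over full span:
  M_2 = wx(L-x)/2 = 14·(16/5)·(4-(16/5))/2 = 448/25 kN·m
Load 3 — point force P=-18 kN at a=8/3 m (b=L-a=4/3):
  M_3 = Pa(L-x)/L  [x>a] = (-18)·(8/3)·(4-(16/5))/4 = -48/5 kN·m
Load 4 — point force P=4 kN at a=8/5 m (b=L-a=12/5):
  M_4 = Pa(L-x)/L  [x>a] = 4·(8/5)·(4-(16/5))/4 = 32/25 kN·m
Superposition: M = Σ M_i = 2928/125 kN·m ≈ 23.424000 kN·m

M(16/5) = 2928/125 kN·m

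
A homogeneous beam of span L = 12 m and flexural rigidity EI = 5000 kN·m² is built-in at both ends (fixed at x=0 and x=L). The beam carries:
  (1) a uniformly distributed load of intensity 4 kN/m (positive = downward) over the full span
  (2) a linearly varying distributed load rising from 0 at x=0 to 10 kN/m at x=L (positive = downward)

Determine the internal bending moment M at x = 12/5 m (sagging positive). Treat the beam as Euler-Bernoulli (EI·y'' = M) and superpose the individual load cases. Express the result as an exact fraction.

Load 1 — uniform load w=4 kN/m over full span:
  M_1 = wLx/2 - wL²/12 - wx²/2 = 4·12·(12/5)/2 - 4·12²/12 - 4·(12/5)²/2 = -48/25 kN·m
Load 2 — triangular load w₀=10 kN/m (0→w₀ over full span):
  M_2 = 3w₀Lx/20 - w₀L²/30 - w₀x³/(6L) = 3·10·12·(12/5)/20 - 10·12²/30 - 10·(12/5)³/(6·12) = -168/25 kN·m
Superposition: M = Σ M_i = -216/25 kN·m ≈ -8.640000 kN·m

M(12/5) = -216/25 kN·m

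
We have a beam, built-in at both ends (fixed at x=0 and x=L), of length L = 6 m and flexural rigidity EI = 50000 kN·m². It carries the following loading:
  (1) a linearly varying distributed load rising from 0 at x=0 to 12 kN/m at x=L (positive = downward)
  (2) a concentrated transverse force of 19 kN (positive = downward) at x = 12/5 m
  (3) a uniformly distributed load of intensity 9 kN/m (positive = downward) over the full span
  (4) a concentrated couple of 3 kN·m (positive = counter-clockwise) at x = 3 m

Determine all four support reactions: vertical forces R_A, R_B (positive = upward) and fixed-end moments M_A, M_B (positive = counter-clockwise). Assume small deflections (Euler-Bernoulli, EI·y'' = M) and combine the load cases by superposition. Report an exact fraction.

Load 1 — triangular load w₀=12 kN/m (0→w₀ over full span):
  R_A = 3w₀L/20 = 3·12·6/20 = 54/5 kN
  M_A = w₀L²/30 = 12·6²/30 = 72/5 kN·m
  R_B = 7w₀L/20 = 7·12·6/20 = 126/5 kN
  M_B = -w₀L²/20 = -12·6²/20 = -108/5 kN·m
Load 2 — point force P=19 kN at a=12/5 m (b=L-a=18/5):
  R_A = Pb²(3a+b)/L³ = 19·(18/5)²·(3·(12/5)+(18/5))/6³ = 1539/125 kN
  M_A = Pab²/L² = 19·(12/5)·(18/5)²/6² = 2052/125 kN·m
  R_B = Pa²(a+3b)/L³ = 19·(12/5)²·((12/5)+3·(18/5))/6³ = 836/125 kN
  M_B = -Pa²b/L² = -19·(12/5)²·(18/5)/6² = -1368/125 kN·m
Load 3 — uniform load w=9 kN/m over full span:
  R_A = wL/2 = 9·6/2 = 27 kN
  M_A = wL²/12 = 9·6²/12 = 27 kN·m
  R_B = wL/2 = 9·6/2 = 27 kN
  M_B = -wL²/12 = -9·6²/12 = -27 kN·m
Load 4 — applied couple M₀=3 kN·m at a=3 m (b=L-a=3):
  R_A = 6M₀ab/L³ = 6·3·3·3/6³ = 3/4 kN
  M_A = M₀b(2a-b)/L² = 3·3·(2·3-3)/6² = 3/4 kN·m
  R_B = -6M₀ab/L³ = -6·3·3·3/6³ = -3/4 kN
  M_B = M₀a(2b-a)/L² = 3·3·(2·3-3)/6² = 3/4 kN·m
Superposition: R_A = 25431/500 kN, M_A = 29283/500 kN·m, R_B = 29069/500 kN, M_B = -29397/500 kN·m

R_A = 25431/500 kN, M_A = 29283/500 kN·m, R_B = 29069/500 kN, M_B = -29397/500 kN·m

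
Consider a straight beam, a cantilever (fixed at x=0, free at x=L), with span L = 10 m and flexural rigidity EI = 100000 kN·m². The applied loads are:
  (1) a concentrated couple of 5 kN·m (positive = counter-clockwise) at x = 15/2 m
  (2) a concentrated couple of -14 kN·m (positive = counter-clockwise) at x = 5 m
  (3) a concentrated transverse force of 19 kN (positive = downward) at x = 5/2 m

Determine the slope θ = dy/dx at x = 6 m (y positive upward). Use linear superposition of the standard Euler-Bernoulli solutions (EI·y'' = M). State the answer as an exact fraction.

Load 1 — applied couple M₀=5 kN·m at a=15/2 m (b=L-a=5/2):
  θ_1 = M₀x/EI  [x≤a] = 5·6/100000 = 3/10000 rad
Load 2 — applied couple M₀=-14 kN·m at a=5 m (b=L-a=5):
  θ_2 = M₀a/EI  [x>a] = (-14)·5/100000 = -7/10000 rad
Load 3 — point force P=19 kN at a=5/2 m (b=L-a=15/2):
  θ_3 = -Pa²/(2EI)  [x>a] = -19·(5/2)²/(2·100000) = -19/32000 rad
Superposition: θ = Σ θ_i = -159/160000 rad ≈ -0.000994 rad

θ(6) = -159/160000 rad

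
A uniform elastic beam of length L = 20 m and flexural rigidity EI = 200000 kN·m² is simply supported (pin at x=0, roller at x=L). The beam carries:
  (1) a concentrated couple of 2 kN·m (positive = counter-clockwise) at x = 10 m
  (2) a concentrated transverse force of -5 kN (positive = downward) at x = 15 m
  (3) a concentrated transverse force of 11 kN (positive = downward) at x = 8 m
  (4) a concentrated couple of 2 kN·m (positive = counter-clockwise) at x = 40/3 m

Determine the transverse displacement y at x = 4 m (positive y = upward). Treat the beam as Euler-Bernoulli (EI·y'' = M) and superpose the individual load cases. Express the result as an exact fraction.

y(4) = -70123/18000000 m

Load 1 — applied couple M₀=2 kN·m at a=10 m (b=L-a=10):
  y_1 = (M₀x³/(6L)+C₁x)/EI  [x≤a] with C₁=M₀(3b²-L²)/(6L)=-5/3 = (2·4³/(6·20)+(-5/3)·4)/200000 = -7/250000 m
Load 2 — point force P=-5 kN at a=15 m (b=L-a=5):
  y_2 = -Pbx(L²-b²-x²)/(6LEI)  [x≤a] = -(-5)·5·4·(20²-5²-4²)/(6·20·200000) = 359/240000 m
Load 3 — point force P=11 kN at a=8 m (b=L-a=12):
  y_3 = -Pbx(L²-b²-x²)/(6LEI)  [x≤a] = -11·12·4·(20²-12²-4²)/(6·20·200000) = -33/6250 m
Load 4 — applied couple M₀=2 kN·m at a=40/3 m (b=L-a=20/3):
  y_4 = (M₀x³/(6L)+C₁x)/EI  [x≤a] with C₁=M₀(3b²-L²)/(6L)=-40/9 = (2·4³/(6·20)+(-40/9)·4)/200000 = -47/562500 m
Superposition: y = Σ y_i = -70123/18000000 m ≈ -0.003896 m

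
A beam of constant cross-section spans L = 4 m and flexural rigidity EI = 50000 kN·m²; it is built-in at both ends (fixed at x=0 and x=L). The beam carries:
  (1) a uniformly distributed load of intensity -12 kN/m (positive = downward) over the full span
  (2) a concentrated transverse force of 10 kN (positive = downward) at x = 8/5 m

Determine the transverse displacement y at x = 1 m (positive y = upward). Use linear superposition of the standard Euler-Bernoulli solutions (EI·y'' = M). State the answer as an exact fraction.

y(1) = 27/500000 m

Load 1 — uniform load w=-12 kN/m over full span:
  y_1 = -wx²(L-x)²/(24EI) = -(-12)·1²·(4-1)²/(24·50000) = 9/100000 m
Load 2 — point force P=10 kN at a=8/5 m (b=L-a=12/5):
  y_2 = -Pb²x²(3aL-(3a+b)x)/(6L³EI)  [x≤a] = -10·(12/5)²·1²·(3·(8/5)·4-(3·(8/5)+(12/5))·1)/(6·4³·50000) = -9/250000 m
Superposition: y = Σ y_i = 27/500000 m ≈ 0.000054 m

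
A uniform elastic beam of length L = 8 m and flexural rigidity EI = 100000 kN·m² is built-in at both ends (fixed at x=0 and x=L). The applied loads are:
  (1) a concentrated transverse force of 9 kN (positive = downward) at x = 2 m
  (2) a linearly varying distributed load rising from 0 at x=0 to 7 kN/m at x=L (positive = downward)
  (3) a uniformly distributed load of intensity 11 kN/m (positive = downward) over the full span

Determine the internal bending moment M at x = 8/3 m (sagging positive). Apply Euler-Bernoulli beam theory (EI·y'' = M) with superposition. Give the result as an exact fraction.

Load 1 — point force P=9 kN at a=2 m (b=L-a=6):
  M_1 = Pa²(a+3b)(L-x)/L³ - Pa²b/L²  [x>a] = 9·2²·(2+3·6)·(8-(8/3))/8³ - 9·2²·6/8² = 33/8 kN·m
Load 2 — triangular load w₀=7 kN/m (0→w₀ over full span):
  M_2 = 3w₀Lx/20 - w₀L²/30 - w₀x³/(6L) = 3·7·8·(8/3)/20 - 7·8²/30 - 7·(8/3)³/(6·8) = 1904/405 kN·m
Load 3 — uniform load w=11 kN/m over full span:
  M_3 = wLx/2 - wL²/12 - wx²/2 = 11·8·(8/3)/2 - 11·8²/12 - 11·(8/3)²/2 = 176/9 kN·m
Superposition: M = Σ M_i = 91957/3240 kN·m ≈ 28.381790 kN·m

M(8/3) = 91957/3240 kN·m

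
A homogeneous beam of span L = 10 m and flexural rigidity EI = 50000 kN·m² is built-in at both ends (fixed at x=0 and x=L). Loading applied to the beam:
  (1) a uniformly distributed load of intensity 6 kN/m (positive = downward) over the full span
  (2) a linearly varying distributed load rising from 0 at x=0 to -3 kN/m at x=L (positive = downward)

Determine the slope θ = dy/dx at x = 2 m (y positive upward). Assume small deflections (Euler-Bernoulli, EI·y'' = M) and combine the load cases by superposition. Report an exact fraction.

Load 1 — uniform load w=6 kN/m over full span:
  θ_1 = -wx(L-x)(L-2x)/(12EI) = -6·2·(10-2)·(10-2·2)/(12·50000) = -3/3125 rad
Load 2 — triangular load w₀=-3 kN/m (0→w₀ over full span):
  θ_2 = -w₀(2x(L-x)(L-2x)(x+2L)+x²(L-x)²)/(120LEI) = -(-3)·(2·2·(10-2)·(10-2·2)·(2+2·10)+2²·(10-2)²)/(120·10·50000) = 7/31250 rad
Superposition: θ = Σ θ_i = -23/31250 rad ≈ -0.000736 rad

θ(2) = -23/31250 rad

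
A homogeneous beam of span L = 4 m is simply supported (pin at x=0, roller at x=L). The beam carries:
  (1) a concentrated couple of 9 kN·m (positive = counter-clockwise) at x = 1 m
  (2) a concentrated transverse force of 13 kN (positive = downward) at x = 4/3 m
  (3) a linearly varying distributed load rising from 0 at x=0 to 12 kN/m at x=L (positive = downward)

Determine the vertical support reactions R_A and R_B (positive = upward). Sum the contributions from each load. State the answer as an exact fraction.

R_A = 227/12 kN, R_B = 217/12 kN

Load 1 — applied couple M₀=9 kN·m at a=1 m (b=L-a=3):
  R_A = M₀/L = 9/4 kN
  R_B = -M₀/L = -9/4 kN
Load 2 — point force P=13 kN at a=4/3 m (b=L-a=8/3):
  R_A = Pb/L = 13·(8/3)/4 = 26/3 kN
  R_B = Pa/L = 13·(4/3)/4 = 13/3 kN
Load 3 — triangular load w₀=12 kN/m (0→w₀ over full span):
  R_A = w₀L/6 = 12·4/6 = 8 kN
  R_B = w₀L/3 = 12·4/3 = 16 kN
Superposition: R_A = 227/12 kN, R_B = 217/12 kN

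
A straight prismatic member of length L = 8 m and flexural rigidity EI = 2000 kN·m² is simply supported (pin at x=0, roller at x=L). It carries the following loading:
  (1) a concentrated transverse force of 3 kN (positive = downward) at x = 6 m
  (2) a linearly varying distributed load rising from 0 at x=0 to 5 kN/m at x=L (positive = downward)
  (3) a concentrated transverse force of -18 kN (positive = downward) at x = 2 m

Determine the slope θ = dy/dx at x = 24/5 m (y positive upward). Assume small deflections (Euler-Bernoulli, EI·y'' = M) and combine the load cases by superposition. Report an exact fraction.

θ(24/5) = -17149/4500000 rad

Load 1 — point force P=3 kN at a=6 m (b=L-a=2):
  θ_1 = -Pb(L²-b²-3x²)/(6LEI)  [x≤a] = -3·2·(8²-2²-3·(24/5)²)/(6·8·2000) = 57/100000 rad
Load 2 — triangular load w₀=5 kN/m (0→w₀ over full span):
  θ_2 = -w₀(7L⁴-30L²x²+15x⁴)/(360LEI) = -5·(7·8⁴-30·8²·(24/5)²+15·(24/5)⁴)/(360·8·2000) = 928/140625 rad
Load 3 — point force P=-18 kN at a=2 m (b=L-a=6):
  θ_3 = -Pa(2L²-6Lx+3x²+a²)/(6LEI)  [x>a] = -(-18)·2·(2·8²-6·8·(24/5)+3·(24/5)²+2²)/(6·8·2000) = -549/50000 rad
Superposition: θ = Σ θ_i = -17149/4500000 rad ≈ -0.003811 rad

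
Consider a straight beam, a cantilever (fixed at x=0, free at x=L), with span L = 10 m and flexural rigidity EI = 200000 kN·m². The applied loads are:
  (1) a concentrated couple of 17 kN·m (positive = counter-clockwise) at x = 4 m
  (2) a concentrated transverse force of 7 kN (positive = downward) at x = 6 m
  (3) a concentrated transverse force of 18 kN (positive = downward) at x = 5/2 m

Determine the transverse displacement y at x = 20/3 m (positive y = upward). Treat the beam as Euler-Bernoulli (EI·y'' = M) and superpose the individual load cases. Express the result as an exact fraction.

y(20/3) = -14371/4800000 m

Load 1 — applied couple M₀=17 kN·m at a=4 m (b=L-a=6):
  y_1 = M₀a(2x-a)/(2EI)  [x>a] = 17·4·(2·(20/3)-4)/(2·200000) = 119/75000 m
Load 2 — point force P=7 kN at a=6 m (b=L-a=4):
  y_2 = -Pa²(3x-a)/(6EI)  [x>a] = -7·6²·(3·(20/3)-6)/(6·200000) = -147/50000 m
Load 3 — point force P=18 kN at a=5/2 m (b=L-a=15/2):
  y_3 = -Pa²(3x-a)/(6EI)  [x>a] = -18·(5/2)²·(3·(20/3)-(5/2))/(6·200000) = -21/12800 m
Superposition: y = Σ y_i = -14371/4800000 m ≈ -0.002994 m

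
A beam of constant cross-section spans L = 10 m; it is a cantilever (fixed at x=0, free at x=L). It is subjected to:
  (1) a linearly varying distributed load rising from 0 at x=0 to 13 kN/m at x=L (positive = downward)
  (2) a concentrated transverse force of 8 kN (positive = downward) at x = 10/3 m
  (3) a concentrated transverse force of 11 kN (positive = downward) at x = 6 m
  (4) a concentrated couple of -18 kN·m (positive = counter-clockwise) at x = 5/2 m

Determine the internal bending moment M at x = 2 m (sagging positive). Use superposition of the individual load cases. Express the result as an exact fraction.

M(2) = -5666/15 kN·m

Load 1 — triangular load w₀=13 kN/m (0→w₀ over full span):
  M_1 = w₀Lx/2 - w₀L²/3 - w₀x³/(6L) = 13·10·2/2 - 13·10²/3 - 13·2³/(6·10) = -4576/15 kN·m
Load 2 — point force P=8 kN at a=10/3 m (b=L-a=20/3):
  M_2 = -P(a-x)  [x≤a] = -8·((10/3)-2) = -32/3 kN·m
Load 3 — point force P=11 kN at a=6 m (b=L-a=4):
  M_3 = -P(a-x)  [x≤a] = -11·(6-2) = -44 kN·m
Load 4 — applied couple M₀=-18 kN·m at a=5/2 m (b=L-a=15/2):
  M_4 = M₀  [x≤a] = (-18) = -18 kN·m
Superposition: M = Σ M_i = -5666/15 kN·m ≈ -377.733333 kN·m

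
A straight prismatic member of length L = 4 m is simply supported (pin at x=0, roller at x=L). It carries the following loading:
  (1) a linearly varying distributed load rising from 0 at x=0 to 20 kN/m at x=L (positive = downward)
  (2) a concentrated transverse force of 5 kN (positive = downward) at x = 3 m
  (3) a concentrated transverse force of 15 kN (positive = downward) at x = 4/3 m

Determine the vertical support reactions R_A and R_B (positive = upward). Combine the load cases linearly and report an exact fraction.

Load 1 — triangular load w₀=20 kN/m (0→w₀ over full span):
  R_A = w₀L/6 = 20·4/6 = 40/3 kN
  R_B = w₀L/3 = 20·4/3 = 80/3 kN
Load 2 — point force P=5 kN at a=3 m (b=L-a=1):
  R_A = Pb/L = 5·1/4 = 5/4 kN
  R_B = Pa/L = 5·3/4 = 15/4 kN
Load 3 — point force P=15 kN at a=4/3 m (b=L-a=8/3):
  R_A = Pb/L = 15·(8/3)/4 = 10 kN
  R_B = Pa/L = 15·(4/3)/4 = 5 kN
Superposition: R_A = 295/12 kN, R_B = 425/12 kN

R_A = 295/12 kN, R_B = 425/12 kN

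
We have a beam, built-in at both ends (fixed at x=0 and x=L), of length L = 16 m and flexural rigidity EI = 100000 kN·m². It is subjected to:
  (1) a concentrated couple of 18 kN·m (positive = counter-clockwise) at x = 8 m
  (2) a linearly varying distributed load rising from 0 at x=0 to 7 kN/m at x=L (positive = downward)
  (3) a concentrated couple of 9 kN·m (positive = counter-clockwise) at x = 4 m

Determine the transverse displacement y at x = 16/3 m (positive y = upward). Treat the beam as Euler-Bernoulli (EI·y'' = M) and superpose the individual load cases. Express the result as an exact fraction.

y(16/3) = -48961/11390625 m

Load 1 — applied couple M₀=18 kN·m at a=8 m (b=L-a=8):
  y_1 = (R_Ax³/6 - M_Ax²/2)/EI  [x≤a] with R_A=27/16, M_A=9/2 = ((27/16)·(16/3)³/6 - (9/2)·(16/3)²/2)/100000 = -2/9375 m
Load 2 — triangular load w₀=7 kN/m (0→w₀ over full span):
  y_2 = -w₀x²(L-x)²(x+2L)/(120LEI) = -7·(16/3)²·(16-(16/3))²·((16/3)+2·16)/(120·16·100000) = -50176/11390625 m
Load 3 — applied couple M₀=9 kN·m at a=4 m (b=L-a=12):
  y_3 = (R_Ax³/6 - M_Ax²/2 - M₀(x-a)²/2)/EI  [x>a] with R_A=81/128, M_A=-27/16 = ((81/128)·(16/3)³/6 - (-27/16)·(16/3)²/2 - 9·((16/3)-4)²/2)/100000 = 1/3125 m
Superposition: y = Σ y_i = -48961/11390625 m ≈ -0.004298 m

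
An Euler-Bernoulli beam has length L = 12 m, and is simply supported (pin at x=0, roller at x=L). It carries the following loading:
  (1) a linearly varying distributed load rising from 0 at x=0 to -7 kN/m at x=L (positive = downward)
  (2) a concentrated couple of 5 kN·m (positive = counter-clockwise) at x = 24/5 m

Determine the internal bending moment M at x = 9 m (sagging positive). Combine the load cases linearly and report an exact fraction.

M(9) = -451/8 kN·m

Load 1 — triangular load w₀=-7 kN/m (0→w₀ over full span):
  M_1 = w₀Lx/6 - w₀x³/(6L) = (-7)·12·9/6 - (-7)·9³/(6·12) = -441/8 kN·m
Load 2 — applied couple M₀=5 kN·m at a=24/5 m (b=L-a=36/5):
  M_2 = M₀x/L - M₀  [x>a] = 5·9/12 - 5 = -5/4 kN·m
Superposition: M = Σ M_i = -451/8 kN·m ≈ -56.375000 kN·m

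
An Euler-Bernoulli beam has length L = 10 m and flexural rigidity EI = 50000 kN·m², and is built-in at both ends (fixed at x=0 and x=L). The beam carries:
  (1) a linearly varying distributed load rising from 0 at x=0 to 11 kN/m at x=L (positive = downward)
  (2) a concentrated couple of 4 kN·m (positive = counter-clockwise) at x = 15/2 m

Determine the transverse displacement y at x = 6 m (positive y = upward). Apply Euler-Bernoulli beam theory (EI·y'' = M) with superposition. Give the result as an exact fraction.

Load 1 — triangular load w₀=11 kN/m (0→w₀ over full span):
  y_1 = -w₀x²(L-x)²(x+2L)/(120LEI) = -11·6²·(10-6)²·(6+2·10)/(120·10·50000) = -429/156250 m
Load 2 — applied couple M₀=4 kN·m at a=15/2 m (b=L-a=5/2):
  y_2 = (R_Ax³/6 - M_Ax²/2)/EI  [x≤a] with R_A=9/20, M_A=5/4 = ((9/20)·6³/6 - (5/4)·6²/2)/50000 = -63/500000 m
Superposition: y = Σ y_i = -7179/2500000 m ≈ -0.002872 m

y(6) = -7179/2500000 m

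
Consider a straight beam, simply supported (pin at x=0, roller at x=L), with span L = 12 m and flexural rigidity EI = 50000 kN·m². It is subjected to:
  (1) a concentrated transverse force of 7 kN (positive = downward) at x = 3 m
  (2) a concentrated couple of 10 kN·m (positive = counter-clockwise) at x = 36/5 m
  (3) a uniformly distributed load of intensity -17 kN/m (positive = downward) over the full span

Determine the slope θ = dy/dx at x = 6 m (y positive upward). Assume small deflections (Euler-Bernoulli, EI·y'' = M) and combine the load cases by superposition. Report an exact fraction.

Load 1 — point force P=7 kN at a=3 m (b=L-a=9):
  θ_1 = -Pa(2L²-6Lx+3x²+a²)/(6LEI)  [x>a] = -7·3·(2·12²-6·12·6+3·6²+3²)/(6·12·50000) = 63/400000 rad
Load 2 — applied couple M₀=10 kN·m at a=36/5 m (b=L-a=24/5):
  θ_2 = (M₀x²/(2L)+C₁)/EI  [x≤a] with C₁=M₀(3b²-L²)/(6L)=-52/5 = (10·6²/(2·12)+(-52/5))/50000 = 23/250000 rad
Load 3 — uniform load w=-17 kN/m over full span:
  θ_3 = -w(L³-6Lx²+4x³)/(24EI) = -(-17)·(12³-6·12·6²+4·6³)/(24·50000) = 0 rad
Superposition: θ = Σ θ_i = 499/2000000 rad ≈ 0.000249 rad

θ(6) = 499/2000000 rad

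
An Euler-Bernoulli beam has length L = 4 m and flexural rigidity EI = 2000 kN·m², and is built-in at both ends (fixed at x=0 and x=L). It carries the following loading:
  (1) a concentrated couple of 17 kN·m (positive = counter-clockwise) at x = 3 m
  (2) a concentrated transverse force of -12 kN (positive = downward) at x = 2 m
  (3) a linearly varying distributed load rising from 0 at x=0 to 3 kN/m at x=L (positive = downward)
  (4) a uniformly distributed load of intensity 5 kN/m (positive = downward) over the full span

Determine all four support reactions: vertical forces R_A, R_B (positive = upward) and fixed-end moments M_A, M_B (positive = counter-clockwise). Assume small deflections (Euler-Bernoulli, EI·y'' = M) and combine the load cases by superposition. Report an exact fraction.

Load 1 — applied couple M₀=17 kN·m at a=3 m (b=L-a=1):
  R_A = 6M₀ab/L³ = 6·17·3·1/4³ = 153/32 kN
  M_A = M₀b(2a-b)/L² = 17·1·(2·3-1)/4² = 85/16 kN·m
  R_B = -6M₀ab/L³ = -6·17·3·1/4³ = -153/32 kN
  M_B = M₀a(2b-a)/L² = 17·3·(2·1-3)/4² = -51/16 kN·m
Load 2 — point force P=-12 kN at a=2 m (b=L-a=2):
  R_A = Pb²(3a+b)/L³ = (-12)·2²·(3·2+2)/4³ = -6 kN
  M_A = Pab²/L² = (-12)·2·2²/4² = -6 kN·m
  R_B = Pa²(a+3b)/L³ = (-12)·2²·(2+3·2)/4³ = -6 kN
  M_B = -Pa²b/L² = -(-12)·2²·2/4² = 6 kN·m
Load 3 — triangular load w₀=3 kN/m (0→w₀ over full span):
  R_A = 3w₀L/20 = 3·3·4/20 = 9/5 kN
  M_A = w₀L²/30 = 3·4²/30 = 8/5 kN·m
  R_B = 7w₀L/20 = 7·3·4/20 = 21/5 kN
  M_B = -w₀L²/20 = -3·4²/20 = -12/5 kN·m
Load 4 — uniform load w=5 kN/m over full span:
  R_A = wL/2 = 5·4/2 = 10 kN
  M_A = wL²/12 = 5·4²/12 = 20/3 kN·m
  R_B = wL/2 = 5·4/2 = 10 kN
  M_B = -wL²/12 = -5·4²/12 = -20/3 kN·m
Superposition: R_A = 1693/160 kN, M_A = 1819/240 kN·m, R_B = 547/160 kN, M_B = -1501/240 kN·m

R_A = 1693/160 kN, M_A = 1819/240 kN·m, R_B = 547/160 kN, M_B = -1501/240 kN·m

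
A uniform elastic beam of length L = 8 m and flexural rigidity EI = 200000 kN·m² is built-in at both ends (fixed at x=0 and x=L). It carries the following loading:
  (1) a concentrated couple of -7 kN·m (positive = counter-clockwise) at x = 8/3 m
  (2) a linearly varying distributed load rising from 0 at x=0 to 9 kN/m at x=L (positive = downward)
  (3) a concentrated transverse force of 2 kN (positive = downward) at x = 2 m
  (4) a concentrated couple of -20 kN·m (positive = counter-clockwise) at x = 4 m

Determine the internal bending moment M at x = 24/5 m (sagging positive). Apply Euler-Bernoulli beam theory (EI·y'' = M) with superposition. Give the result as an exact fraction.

Load 1 — applied couple M₀=-7 kN·m at a=8/3 m (b=L-a=16/3):
  M_1 = R_Ax - M_A - M₀  [x>a] with R_A=-7/6, M_A=0 = (-7/6)·(24/5) - 0 - (-7) = 7/5 kN·m
Load 2 — triangular load w₀=9 kN/m (0→w₀ over full span):
  M_2 = 3w₀Lx/20 - w₀L²/30 - w₀x³/(6L) = 3·9·8·(24/5)/20 - 9·8²/30 - 9·(24/5)³/(6·8) = 1488/125 kN·m
Load 3 — point force P=2 kN at a=2 m (b=L-a=6):
  M_3 = Pa²(a+3b)(L-x)/L³ - Pa²b/L²  [x>a] = 2·2²·(2+3·6)·(8-(24/5))/8³ - 2·2²·6/8² = 1/4 kN·m
Load 4 — applied couple M₀=-20 kN·m at a=4 m (b=L-a=4):
  M_4 = R_Ax - M_A - M₀  [x>a] with R_A=-15/4, M_A=-5 = (-15/4)·(24/5) - (-5) - (-20) = 7 kN·m
Superposition: M = Σ M_i = 10277/500 kN·m ≈ 20.554000 kN·m

M(24/5) = 10277/500 kN·m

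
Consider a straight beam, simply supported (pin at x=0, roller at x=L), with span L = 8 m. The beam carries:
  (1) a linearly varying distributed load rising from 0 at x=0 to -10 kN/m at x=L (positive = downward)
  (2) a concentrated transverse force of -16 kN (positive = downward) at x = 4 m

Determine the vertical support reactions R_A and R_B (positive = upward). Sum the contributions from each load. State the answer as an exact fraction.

R_A = -64/3 kN, R_B = -104/3 kN

Load 1 — triangular load w₀=-10 kN/m (0→w₀ over full span):
  R_A = w₀L/6 = (-10)·8/6 = -40/3 kN
  R_B = w₀L/3 = (-10)·8/3 = -80/3 kN
Load 2 — point force P=-16 kN at a=4 m (b=L-a=4):
  R_A = Pb/L = (-16)·4/8 = -8 kN
  R_B = Pa/L = (-16)·4/8 = -8 kN
Superposition: R_A = -64/3 kN, R_B = -104/3 kN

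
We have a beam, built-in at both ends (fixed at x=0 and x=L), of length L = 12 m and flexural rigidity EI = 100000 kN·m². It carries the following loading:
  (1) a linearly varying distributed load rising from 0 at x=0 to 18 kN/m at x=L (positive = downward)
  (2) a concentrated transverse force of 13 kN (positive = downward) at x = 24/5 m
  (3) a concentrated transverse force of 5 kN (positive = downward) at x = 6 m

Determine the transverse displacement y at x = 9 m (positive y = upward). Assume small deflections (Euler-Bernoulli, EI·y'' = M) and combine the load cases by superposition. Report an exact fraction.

y(9) = -29601/8000000 m

Load 1 — triangular load w₀=18 kN/m (0→w₀ over full span):
  y_1 = -w₀x²(L-x)²(x+2L)/(120LEI) = -18·9²·(12-9)²·(9+2·12)/(120·12·100000) = -24057/8000000 m
Load 2 — point force P=13 kN at a=24/5 m (b=L-a=36/5):
  y_2 = -Pa²(L-x)²(3bL-(3b+a)(L-x))/(6L³EI)  [x>a] = -13·(24/5)²·(12-9)²·(3·(36/5)·12-(3·(36/5)+(24/5))·(12-9))/(6·12³·100000) = -117/250000 m
Load 3 — point force P=5 kN at a=6 m (b=L-a=6):
  y_3 = -Pa²(L-x)²(3bL-(3b+a)(L-x))/(6L³EI)  [x>a] = -5·6²·(12-9)²·(3·6·12-(3·6+6)·(12-9))/(6·12³·100000) = -9/40000 m
Superposition: y = Σ y_i = -29601/8000000 m ≈ -0.003700 m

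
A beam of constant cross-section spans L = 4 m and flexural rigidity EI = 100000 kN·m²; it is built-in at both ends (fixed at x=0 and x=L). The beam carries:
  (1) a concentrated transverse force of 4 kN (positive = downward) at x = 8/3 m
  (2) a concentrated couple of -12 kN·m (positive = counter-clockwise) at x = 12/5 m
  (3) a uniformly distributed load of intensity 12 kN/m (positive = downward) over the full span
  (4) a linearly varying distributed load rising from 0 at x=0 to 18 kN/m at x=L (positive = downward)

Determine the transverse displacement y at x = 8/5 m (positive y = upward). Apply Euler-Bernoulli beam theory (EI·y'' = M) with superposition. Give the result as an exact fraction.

Load 1 — point force P=4 kN at a=8/3 m (b=L-a=4/3):
  y_1 = -Pb²x²(3aL-(3a+b)x)/(6L³EI)  [x≤a] = -4·(4/3)²·(8/5)²·(3·(8/3)·4-(3·(8/3)+(4/3))·(8/5))/(6·4³·100000) = -256/31640625 m
Load 2 — applied couple M₀=-12 kN·m at a=12/5 m (b=L-a=8/5):
  y_2 = (R_Ax³/6 - M_Ax²/2)/EI  [x≤a] with R_A=-108/25, M_A=-96/25 = ((-108/25)·(8/5)³/6 - (-96/25)·(8/5)²/2)/100000 = 192/9765625 m
Load 3 — uniform load w=12 kN/m over full span:
  y_3 = -wx²(L-x)²/(24EI) = -12·(8/5)²·(4-(8/5))²/(24·100000) = -144/1953125 m
Load 4 — triangular load w₀=18 kN/m (0→w₀ over full span):
  y_4 = -w₀x²(L-x)²(x+2L)/(120LEI) = -18·(8/5)²·(4-(8/5))²·((8/5)+2·4)/(120·4·100000) = -2592/48828125 m
Superposition: y = Σ y_i = -455792/3955078125 m ≈ -0.000115 m

y(8/5) = -455792/3955078125 m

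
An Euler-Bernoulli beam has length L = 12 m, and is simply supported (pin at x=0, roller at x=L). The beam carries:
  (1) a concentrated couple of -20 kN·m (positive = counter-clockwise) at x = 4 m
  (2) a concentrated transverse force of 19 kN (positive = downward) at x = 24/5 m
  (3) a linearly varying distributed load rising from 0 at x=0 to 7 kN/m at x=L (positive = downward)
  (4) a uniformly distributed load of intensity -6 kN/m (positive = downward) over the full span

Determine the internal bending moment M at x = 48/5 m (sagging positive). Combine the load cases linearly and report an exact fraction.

M(48/5) = 188/125 kN·m

Load 1 — applied couple M₀=-20 kN·m at a=4 m (b=L-a=8):
  M_1 = M₀x/L - M₀  [x>a] = (-20)·(48/5)/12 - (-20) = 4 kN·m
Load 2 — point force P=19 kN at a=24/5 m (b=L-a=36/5):
  M_2 = Pa(L-x)/L  [x>a] = 19·(24/5)·(12-(48/5))/12 = 456/25 kN·m
Load 3 — triangular load w₀=7 kN/m (0→w₀ over full span):
  M_3 = w₀Lx/6 - w₀x³/(6L) = 7·12·(48/5)/6 - 7·(48/5)³/(6·12) = 6048/125 kN·m
Load 4 — uniform load w=-6 kN/m over full span:
  M_4 = wx(L-x)/2 = (-6)·(48/5)·(12-(48/5))/2 = -1728/25 kN·m
Superposition: M = Σ M_i = 188/125 kN·m ≈ 1.504000 kN·m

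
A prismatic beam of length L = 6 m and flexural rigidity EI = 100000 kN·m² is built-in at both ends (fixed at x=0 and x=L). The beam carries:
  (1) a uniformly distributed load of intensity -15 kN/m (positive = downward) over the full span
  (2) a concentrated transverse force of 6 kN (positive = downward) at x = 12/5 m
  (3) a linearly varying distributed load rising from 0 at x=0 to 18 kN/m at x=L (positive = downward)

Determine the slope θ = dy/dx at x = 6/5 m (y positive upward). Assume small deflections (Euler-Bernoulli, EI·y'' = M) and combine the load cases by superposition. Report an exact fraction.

Load 1 — uniform load w=-15 kN/m over full span:
  θ_1 = -wx(L-x)(L-2x)/(12EI) = -(-15)·(6/5)·(6-(6/5))·(6-2·(6/5))/(12·100000) = 81/312500 rad
Load 2 — point force P=6 kN at a=12/5 m (b=L-a=18/5):
  θ_2 = -Pb²x(2aL-(3a+b)x)/(2L³EI)  [x≤a] = -6·(18/5)²·(6/5)·(2·(12/5)·6-(3·(12/5)+(18/5))·(6/5))/(2·6³·100000) = -2673/78125000 rad
Load 3 — triangular load w₀=18 kN/m (0→w₀ over full span):
  θ_3 = -w₀(2x(L-x)(L-2x)(x+2L)+x²(L-x)²)/(120LEI) = -18·(2·(6/5)·(6-(6/5))·(6-2·(6/5))·((6/5)+2·6)+(6/5)²·(6-(6/5))²)/(120·6·100000) = -567/3906250 rad
Superposition: θ = Σ θ_i = 6237/78125000 rad ≈ 0.000080 rad

θ(6/5) = 6237/78125000 rad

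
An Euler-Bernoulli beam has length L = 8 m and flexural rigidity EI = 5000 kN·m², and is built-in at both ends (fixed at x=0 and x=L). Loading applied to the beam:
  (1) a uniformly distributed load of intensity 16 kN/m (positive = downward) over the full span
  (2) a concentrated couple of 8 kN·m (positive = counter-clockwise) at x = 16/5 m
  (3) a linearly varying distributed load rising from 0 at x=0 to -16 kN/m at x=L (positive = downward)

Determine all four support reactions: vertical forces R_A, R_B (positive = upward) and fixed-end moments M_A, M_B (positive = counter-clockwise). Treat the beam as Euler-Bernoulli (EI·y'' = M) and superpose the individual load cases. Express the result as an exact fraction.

R_A = 1156/25 kN, M_A = 1304/25 kN·m, R_B = 444/25 kN, M_B = -2368/75 kN·m

Load 1 — uniform load w=16 kN/m over full span:
  R_A = wL/2 = 16·8/2 = 64 kN
  M_A = wL²/12 = 16·8²/12 = 256/3 kN·m
  R_B = wL/2 = 16·8/2 = 64 kN
  M_B = -wL²/12 = -16·8²/12 = -256/3 kN·m
Load 2 — applied couple M₀=8 kN·m at a=16/5 m (b=L-a=24/5):
  R_A = 6M₀ab/L³ = 6·8·(16/5)·(24/5)/8³ = 36/25 kN
  M_A = M₀b(2a-b)/L² = 8·(24/5)·(2·(16/5)-(24/5))/8² = 24/25 kN·m
  R_B = -6M₀ab/L³ = -6·8·(16/5)·(24/5)/8³ = -36/25 kN
  M_B = M₀a(2b-a)/L² = 8·(16/5)·(2·(24/5)-(16/5))/8² = 64/25 kN·m
Load 3 — triangular load w₀=-16 kN/m (0→w₀ over full span):
  R_A = 3w₀L/20 = 3·(-16)·8/20 = -96/5 kN
  M_A = w₀L²/30 = (-16)·8²/30 = -512/15 kN·m
  R_B = 7w₀L/20 = 7·(-16)·8/20 = -224/5 kN
  M_B = -w₀L²/20 = -(-16)·8²/20 = 256/5 kN·m
Superposition: R_A = 1156/25 kN, M_A = 1304/25 kN·m, R_B = 444/25 kN, M_B = -2368/75 kN·m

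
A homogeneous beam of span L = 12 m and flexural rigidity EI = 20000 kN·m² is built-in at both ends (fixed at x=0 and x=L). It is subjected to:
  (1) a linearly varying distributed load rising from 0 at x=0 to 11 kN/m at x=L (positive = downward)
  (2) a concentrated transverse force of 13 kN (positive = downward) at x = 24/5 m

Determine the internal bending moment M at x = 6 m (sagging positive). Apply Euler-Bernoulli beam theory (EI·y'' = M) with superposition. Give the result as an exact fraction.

M(6) = 1137/25 kN·m

Load 1 — triangular load w₀=11 kN/m (0→w₀ over full span):
  M_1 = 3w₀Lx/20 - w₀L²/30 - w₀x³/(6L) = 3·11·12·6/20 - 11·12²/30 - 11·6³/(6·12) = 33 kN·m
Load 2 — point force P=13 kN at a=24/5 m (b=L-a=36/5):
  M_2 = Pa²(a+3b)(L-x)/L³ - Pa²b/L²  [x>a] = 13·(24/5)²·((24/5)+3·(36/5))·(12-6)/12³ - 13·(24/5)²·(36/5)/12² = 312/25 kN·m
Superposition: M = Σ M_i = 1137/25 kN·m ≈ 45.480000 kN·m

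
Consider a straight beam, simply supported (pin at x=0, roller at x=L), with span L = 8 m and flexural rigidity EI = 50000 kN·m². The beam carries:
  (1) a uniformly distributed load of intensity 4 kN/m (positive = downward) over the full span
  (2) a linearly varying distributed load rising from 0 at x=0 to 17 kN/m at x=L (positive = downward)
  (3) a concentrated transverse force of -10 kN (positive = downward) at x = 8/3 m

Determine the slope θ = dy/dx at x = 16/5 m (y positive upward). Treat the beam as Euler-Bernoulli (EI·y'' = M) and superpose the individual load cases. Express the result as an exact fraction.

Load 1 — uniform load w=4 kN/m over full span:
  θ_1 = -w(L³-6Lx²+4x³)/(24EI) = -4·(8³-6·8·(16/5)²+4·(16/5)³)/(24·50000) = -592/1171875 rad
Load 2 — triangular load w₀=17 kN/m (0→w₀ over full span):
  θ_2 = -w₀(7L⁴-30L²x²+15x⁴)/(360LEI) = -17·(7·8⁴-30·8²·(16/5)²+15·(16/5)⁴)/(360·8·50000) = -21964/17578125 rad
Load 3 — point force P=-10 kN at a=8/3 m (b=L-a=16/3):
  θ_3 = -Pa(2L²-6Lx+3x²+a²)/(6LEI)  [x>a] = -(-10)·(8/3)·(2·8²-6·8·(16/5)+3·(16/5)²+(8/3)²)/(6·8·50000) = 172/1265625 rad
Superposition: θ = Σ θ_i = -256096/158203125 rad ≈ -0.001619 rad

θ(16/5) = -256096/158203125 rad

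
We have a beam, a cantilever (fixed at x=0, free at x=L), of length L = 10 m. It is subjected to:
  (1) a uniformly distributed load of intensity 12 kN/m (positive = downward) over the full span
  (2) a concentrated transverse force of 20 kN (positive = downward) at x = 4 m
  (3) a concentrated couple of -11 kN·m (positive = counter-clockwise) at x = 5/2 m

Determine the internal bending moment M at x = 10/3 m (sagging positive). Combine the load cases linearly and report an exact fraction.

M(10/3) = -280 kN·m

Load 1 — uniform load w=12 kN/m over full span:
  M_1 = -w(L-x)²/2 = -12·(10-(10/3))²/2 = -800/3 kN·m
Load 2 — point force P=20 kN at a=4 m (b=L-a=6):
  M_2 = -P(a-x)  [x≤a] = -20·(4-(10/3)) = -40/3 kN·m
Load 3 — applied couple M₀=-11 kN·m at a=5/2 m (b=L-a=15/2):
  M_3 = 0  [x>a] = 0 kN·m
Superposition: M = Σ M_i = -280 kN·m ≈ -280.000000 kN·m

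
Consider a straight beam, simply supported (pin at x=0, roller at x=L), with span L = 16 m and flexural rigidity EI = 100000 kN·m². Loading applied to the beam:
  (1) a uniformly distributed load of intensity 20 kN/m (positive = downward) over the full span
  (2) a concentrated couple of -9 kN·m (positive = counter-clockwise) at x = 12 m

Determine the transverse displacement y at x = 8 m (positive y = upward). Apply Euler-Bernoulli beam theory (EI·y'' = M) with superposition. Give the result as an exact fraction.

y(8) = -12719/75000 m

Load 1 — uniform load w=20 kN/m over full span:
  y_1 = -wx(L³-2Lx²+x³)/(24EI) = -20·8·(16³-2·16·8²+8³)/(24·100000) = -64/375 m
Load 2 — applied couple M₀=-9 kN·m at a=12 m (b=L-a=4):
  y_2 = (M₀x³/(6L)+C₁x)/EI  [x≤a] with C₁=M₀(3b²-L²)/(6L)=39/2 = ((-9)·8³/(6·16)+(39/2)·8)/100000 = 27/25000 m
Superposition: y = Σ y_i = -12719/75000 m ≈ -0.169587 m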